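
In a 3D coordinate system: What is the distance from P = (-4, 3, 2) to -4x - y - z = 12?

distance = |a·x₀ + b·y₀ + c·z₀ - d| / √(a² + b² + c²)
  = |(-4)·(-4) + (-1)·3 + (-1)·2 - 12| / √((-4)² + (-1)² + (-1)²)
  = |16 - 3 - 2 - 12| / √(16 + 1 + 1)
  = |-1| / √18
  = 1 / 4.243
  ≈ 0.2357

0.2357


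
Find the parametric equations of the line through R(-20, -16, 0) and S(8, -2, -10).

Direction vector d = S - R = (8 + 20, -2 + 16, -10 + 0) = (28, 14, -10)
Parametric form r = R + t·d:
x = -20 + 28t, y = -16 + 14t, z = 0 - 10t

x = -20 + 28t, y = -16 + 14t, z = 0 - 10t


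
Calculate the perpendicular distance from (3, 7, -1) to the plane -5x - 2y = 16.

distance = |a·x₀ + b·y₀ + c·z₀ - d| / √(a² + b² + c²)
  = |(-5)·3 + (-2)·7 + 0·(-1) - 16| / √((-5)² + (-2)² + 0²)
  = |-15 - 14 + 0 - 16| / √(25 + 4 + 0)
  = |-45| / √29
  = 45 / 5.385
  ≈ 8.356

8.356


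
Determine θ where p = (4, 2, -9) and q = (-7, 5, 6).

p·q = 4·(-7) + 2·5 + (-9)·6 = -28 + 10 - 54 = -72
|p| = √(4² + 2² + (-9)²) = √101 ≈ 10.05
|q| = √((-7)² + 5² + 6²) = √110 ≈ 10.49
cos θ = (p·q)/(|p||q|) = -72/(10.05·10.49) ≈ -0.6831
θ = arccos(-0.6831) ≈ 133.1°

133.1°


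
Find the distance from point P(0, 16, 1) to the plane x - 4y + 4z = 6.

distance = |a·x₀ + b·y₀ + c·z₀ - d| / √(a² + b² + c²)
  = |1·0 + (-4)·16 + 4·1 - 6| / √(1² + (-4)² + 4²)
  = |0 - 64 + 4 - 6| / √(1 + 16 + 16)
  = |-66| / √33
  = 66 / 5.745
  ≈ 11.49

11.49


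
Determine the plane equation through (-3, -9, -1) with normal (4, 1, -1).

The plane through P with normal n = (a, b, c) satisfies n·(r - P) = 0,
i.e. ax + by + cz = a·x₀ + b·y₀ + c·z₀.
d = 4·(-3) + 1·(-9) + (-1)·(-1)
  = -12 - 9 + 1
  = -20
Equation: 4x + y - z = -20

4x + y - z = -20


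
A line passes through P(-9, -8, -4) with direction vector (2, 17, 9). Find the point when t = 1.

P(t) = P + t·d
  = (-9 + 2·1, -8 + 17·1, -4 + 9·1)
  = (-9 + 2, -8 + 17, -4 + 9)
  = (-7, 9, 5)

(-7, 9, 5)


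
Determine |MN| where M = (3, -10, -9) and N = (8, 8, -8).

d = √[(x₂-x₁)² + (y₂-y₁)² + (z₂-z₁)²]
  = √[5² + 18² + 1²]
  = √[25 + 324 + 1]
  = √350
  ≈ 18.71

18.71


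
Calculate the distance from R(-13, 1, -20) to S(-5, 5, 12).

d = √[(x₂-x₁)² + (y₂-y₁)² + (z₂-z₁)²]
  = √[8² + 4² + 32²]
  = √[64 + 16 + 1024]
  = √1104
  ≈ 33.23

33.23


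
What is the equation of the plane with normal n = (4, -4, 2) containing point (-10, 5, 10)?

The plane through P with normal n = (a, b, c) satisfies n·(r - P) = 0,
i.e. ax + by + cz = a·x₀ + b·y₀ + c·z₀.
d = 4·(-10) + (-4)·5 + 2·10
  = -40 - 20 + 20
  = -40
Equation: 4x - 4y + 2z = -40

4x - 4y + 2z = -40


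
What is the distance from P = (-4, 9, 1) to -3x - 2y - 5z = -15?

distance = |a·x₀ + b·y₀ + c·z₀ - d| / √(a² + b² + c²)
  = |(-3)·(-4) + (-2)·9 + (-5)·1 - (-15)| / √((-3)² + (-2)² + (-5)²)
  = |12 - 18 - 5 + 15| / √(9 + 4 + 25)
  = |4| / √38
  = 4 / 6.164
  ≈ 0.6489

0.6489


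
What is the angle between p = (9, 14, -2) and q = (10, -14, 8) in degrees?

p·q = 9·10 + 14·(-14) + (-2)·8 = 90 - 196 - 16 = -122
|p| = √(9² + 14² + (-2)²) = √281 ≈ 16.76
|q| = √(10² + (-14)² + 8²) = √360 ≈ 18.97
cos θ = (p·q)/(|p||q|) = -122/(16.76·18.97) ≈ -0.3836
θ = arccos(-0.3836) ≈ 112.6°

112.6°


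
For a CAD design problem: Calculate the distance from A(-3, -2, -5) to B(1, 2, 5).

d = √[(x₂-x₁)² + (y₂-y₁)² + (z₂-z₁)²]
  = √[4² + 4² + 10²]
  = √[16 + 16 + 100]
  = √132
  ≈ 11.49

11.49


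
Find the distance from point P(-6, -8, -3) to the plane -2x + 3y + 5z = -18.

distance = |a·x₀ + b·y₀ + c·z₀ - d| / √(a² + b² + c²)
  = |(-2)·(-6) + 3·(-8) + 5·(-3) - (-18)| / √((-2)² + 3² + 5²)
  = |12 - 24 - 15 + 18| / √(4 + 9 + 25)
  = |-9| / √38
  = 9 / 6.164
  ≈ 1.46

1.46


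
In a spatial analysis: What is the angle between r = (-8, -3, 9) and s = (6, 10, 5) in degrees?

r·s = (-8)·6 + (-3)·10 + 9·5 = -48 - 30 + 45 = -33
|r| = √((-8)² + (-3)² + 9²) = √154 ≈ 12.41
|s| = √(6² + 10² + 5²) = √161 ≈ 12.69
cos θ = (r·s)/(|r||s|) = -33/(12.41·12.69) ≈ -0.2096
θ = arccos(-0.2096) ≈ 102.1°

102.1°


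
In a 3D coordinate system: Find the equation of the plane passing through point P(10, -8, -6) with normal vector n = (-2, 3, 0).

The plane through P with normal n = (a, b, c) satisfies n·(r - P) = 0,
i.e. ax + by + cz = a·x₀ + b·y₀ + c·z₀.
d = (-2)·10 + 3·(-8) + 0·(-6)
  = -20 - 24 + 0
  = -44
Equation: -2x + 3y = -44

-2x + 3y = -44


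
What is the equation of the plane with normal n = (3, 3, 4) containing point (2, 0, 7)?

The plane through P with normal n = (a, b, c) satisfies n·(r - P) = 0,
i.e. ax + by + cz = a·x₀ + b·y₀ + c·z₀.
d = 3·2 + 3·0 + 4·7
  = 6 + 0 + 28
  = 34
Equation: 3x + 3y + 4z = 34

3x + 3y + 4z = 34


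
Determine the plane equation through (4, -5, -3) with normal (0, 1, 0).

The plane through P with normal n = (a, b, c) satisfies n·(r - P) = 0,
i.e. ax + by + cz = a·x₀ + b·y₀ + c·z₀.
d = 0·4 + 1·(-5) + 0·(-3)
  = 0 - 5 + 0
  = -5
Equation: y = -5

y = -5


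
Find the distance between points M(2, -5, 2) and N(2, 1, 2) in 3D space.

d = √[(x₂-x₁)² + (y₂-y₁)² + (z₂-z₁)²]
  = √[0² + 6² + 0²]
  = √[0 + 36 + 0]
  = √36
  ≈ 6

6


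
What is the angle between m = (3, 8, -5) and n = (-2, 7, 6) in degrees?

m·n = 3·(-2) + 8·7 + (-5)·6 = -6 + 56 - 30 = 20
|m| = √(3² + 8² + (-5)²) = √98 ≈ 9.899
|n| = √((-2)² + 7² + 6²) = √89 ≈ 9.434
cos θ = (m·n)/(|m||n|) = 20/(9.899·9.434) ≈ 0.2142
θ = arccos(0.2142) ≈ 77.63°

77.63°


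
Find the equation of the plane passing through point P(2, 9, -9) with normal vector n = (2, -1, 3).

The plane through P with normal n = (a, b, c) satisfies n·(r - P) = 0,
i.e. ax + by + cz = a·x₀ + b·y₀ + c·z₀.
d = 2·2 + (-1)·9 + 3·(-9)
  = 4 - 9 - 27
  = -32
Equation: 2x - y + 3z = -32

2x - y + 3z = -32


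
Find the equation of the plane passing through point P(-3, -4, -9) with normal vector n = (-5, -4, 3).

The plane through P with normal n = (a, b, c) satisfies n·(r - P) = 0,
i.e. ax + by + cz = a·x₀ + b·y₀ + c·z₀.
d = (-5)·(-3) + (-4)·(-4) + 3·(-9)
  = 15 + 16 - 27
  = 4
Equation: -5x - 4y + 3z = 4

-5x - 4y + 3z = 4


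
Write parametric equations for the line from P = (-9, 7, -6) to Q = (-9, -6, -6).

Direction vector d = Q - P = (-9 + 9, -6 - 7, -6 + 6) = (0, -13, 0)
Parametric form r = P + t·d:
x = -9, y = 7 - 13t, z = -6

x = -9, y = 7 - 13t, z = -6


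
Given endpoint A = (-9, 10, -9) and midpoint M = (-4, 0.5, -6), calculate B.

B = 2M - A
  = (2·(-4) - (-9), 2·0.5 - 10, 2·(-6) - (-9))
  = (-8 + 9, 1 - 10, -12 + 9)
  = (1, -9, -3)

(1, -9, -3)


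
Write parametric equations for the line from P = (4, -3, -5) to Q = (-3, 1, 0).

Direction vector d = Q - P = (-3 - 4, 1 + 3, 0 + 5) = (-7, 4, 5)
Parametric form r = P + t·d:
x = 4 - 7t, y = -3 + 4t, z = -5 + 5t

x = 4 - 7t, y = -3 + 4t, z = -5 + 5t


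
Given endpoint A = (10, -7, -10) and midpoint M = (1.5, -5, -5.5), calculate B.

B = 2M - A
  = (2·1.5 - 10, 2·(-5) - (-7), 2·(-5.5) - (-10))
  = (3 - 10, -10 + 7, -11 + 10)
  = (-7, -3, -1)

(-7, -3, -1)


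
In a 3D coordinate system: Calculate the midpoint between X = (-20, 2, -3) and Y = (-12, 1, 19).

M = ((x₁+x₂)/2, (y₁+y₂)/2, (z₁+z₂)/2)
  = ((-20 - 12)/2, (2 + 1)/2, (-3 + 19)/2)
  = (-32/2, 3/2, 16/2)
  = (-16, 1.5, 8)

(-16, 1.5, 8)


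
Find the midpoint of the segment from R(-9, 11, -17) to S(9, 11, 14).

M = ((x₁+x₂)/2, (y₁+y₂)/2, (z₁+z₂)/2)
  = ((-9 + 9)/2, (11 + 11)/2, (-17 + 14)/2)
  = (0/2, 22/2, -3/2)
  = (0, 11, -1.5)

(0, 11, -1.5)


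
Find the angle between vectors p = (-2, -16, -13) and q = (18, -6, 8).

p·q = (-2)·18 + (-16)·(-6) + (-13)·8 = -36 + 96 - 104 = -44
|p| = √((-2)² + (-16)² + (-13)²) = √429 ≈ 20.71
|q| = √(18² + (-6)² + 8²) = √424 ≈ 20.59
cos θ = (p·q)/(|p||q|) = -44/(20.71·20.59) ≈ -0.1032
θ = arccos(-0.1032) ≈ 95.92°

95.92°


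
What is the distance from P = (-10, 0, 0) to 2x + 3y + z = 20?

distance = |a·x₀ + b·y₀ + c·z₀ - d| / √(a² + b² + c²)
  = |2·(-10) + 3·0 + 1·0 - 20| / √(2² + 3² + 1²)
  = |-20 + 0 + 0 - 20| / √(4 + 9 + 1)
  = |-40| / √14
  = 40 / 3.742
  ≈ 10.69

10.69


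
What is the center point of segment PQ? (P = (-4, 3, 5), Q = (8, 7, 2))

M = ((x₁+x₂)/2, (y₁+y₂)/2, (z₁+z₂)/2)
  = ((-4 + 8)/2, (3 + 7)/2, (5 + 2)/2)
  = (4/2, 10/2, 7/2)
  = (2, 5, 3.5)

(2, 5, 3.5)


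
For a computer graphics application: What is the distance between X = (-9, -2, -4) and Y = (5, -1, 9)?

d = √[(x₂-x₁)² + (y₂-y₁)² + (z₂-z₁)²]
  = √[14² + 1² + 13²]
  = √[196 + 1 + 169]
  = √366
  ≈ 19.13

19.13


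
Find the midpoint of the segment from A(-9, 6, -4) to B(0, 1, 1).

M = ((x₁+x₂)/2, (y₁+y₂)/2, (z₁+z₂)/2)
  = ((-9 + 0)/2, (6 + 1)/2, (-4 + 1)/2)
  = (-9/2, 7/2, -3/2)
  = (-4.5, 3.5, -1.5)

(-4.5, 3.5, -1.5)


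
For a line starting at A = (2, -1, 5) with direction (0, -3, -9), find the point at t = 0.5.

P(t) = A + t·d
  = (2 + 0·0.5, -1 + (-3)·0.5, 5 + (-9)·0.5)
  = (2 + 0, -1 - 1.5, 5 - 4.5)
  = (2, -2.5, 0.5)

(2, -2.5, 0.5)


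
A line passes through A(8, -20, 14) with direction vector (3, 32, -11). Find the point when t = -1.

P(t) = A + t·d
  = (8 + 3·(-1), -20 + 32·(-1), 14 + (-11)·(-1))
  = (8 - 3, -20 - 32, 14 + 11)
  = (5, -52, 25)

(5, -52, 25)


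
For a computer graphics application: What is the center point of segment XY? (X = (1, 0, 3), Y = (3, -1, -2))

M = ((x₁+x₂)/2, (y₁+y₂)/2, (z₁+z₂)/2)
  = ((1 + 3)/2, (0 - 1)/2, (3 - 2)/2)
  = (4/2, -1/2, 1/2)
  = (2, -0.5, 0.5)

(2, -0.5, 0.5)


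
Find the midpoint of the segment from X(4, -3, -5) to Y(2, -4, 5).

M = ((x₁+x₂)/2, (y₁+y₂)/2, (z₁+z₂)/2)
  = ((4 + 2)/2, (-3 - 4)/2, (-5 + 5)/2)
  = (6/2, -7/2, 0/2)
  = (3, -3.5, 0)

(3, -3.5, 0)


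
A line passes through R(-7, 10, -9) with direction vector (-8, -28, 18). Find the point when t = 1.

P(t) = R + t·d
  = (-7 + (-8)·1, 10 + (-28)·1, -9 + 18·1)
  = (-7 - 8, 10 - 28, -9 + 18)
  = (-15, -18, 9)

(-15, -18, 9)


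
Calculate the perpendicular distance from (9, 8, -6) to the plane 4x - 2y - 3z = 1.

distance = |a·x₀ + b·y₀ + c·z₀ - d| / √(a² + b² + c²)
  = |4·9 + (-2)·8 + (-3)·(-6) - 1| / √(4² + (-2)² + (-3)²)
  = |36 - 16 + 18 - 1| / √(16 + 4 + 9)
  = |37| / √29
  = 37 / 5.385
  ≈ 6.871

6.871


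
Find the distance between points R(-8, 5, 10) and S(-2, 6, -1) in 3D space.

d = √[(x₂-x₁)² + (y₂-y₁)² + (z₂-z₁)²]
  = √[6² + 1² + (-11)²]
  = √[36 + 1 + 121]
  = √158
  ≈ 12.57

12.57


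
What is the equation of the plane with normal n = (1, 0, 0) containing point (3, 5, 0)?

The plane through P with normal n = (a, b, c) satisfies n·(r - P) = 0,
i.e. ax + by + cz = a·x₀ + b·y₀ + c·z₀.
d = 1·3 + 0·5 + 0·0
  = 3 + 0 + 0
  = 3
Equation: x = 3

x = 3


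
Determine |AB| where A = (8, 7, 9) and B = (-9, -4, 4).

d = √[(x₂-x₁)² + (y₂-y₁)² + (z₂-z₁)²]
  = √[(-17)² + (-11)² + (-5)²]
  = √[289 + 121 + 25]
  = √435
  ≈ 20.86

20.86


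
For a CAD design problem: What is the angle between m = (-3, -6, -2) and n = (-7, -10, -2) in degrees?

m·n = (-3)·(-7) + (-6)·(-10) + (-2)·(-2) = 21 + 60 + 4 = 85
|m| = √((-3)² + (-6)² + (-2)²) = √49 ≈ 7
|n| = √((-7)² + (-10)² + (-2)²) = √153 ≈ 12.37
cos θ = (m·n)/(|m||n|) = 85/(7·12.37) ≈ 0.9817
θ = arccos(0.9817) ≈ 10.98°

10.98°


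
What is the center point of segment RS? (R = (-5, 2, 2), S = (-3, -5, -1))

M = ((x₁+x₂)/2, (y₁+y₂)/2, (z₁+z₂)/2)
  = ((-5 - 3)/2, (2 - 5)/2, (2 - 1)/2)
  = (-8/2, -3/2, 1/2)
  = (-4, -1.5, 0.5)

(-4, -1.5, 0.5)


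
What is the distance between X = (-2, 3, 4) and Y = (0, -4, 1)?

d = √[(x₂-x₁)² + (y₂-y₁)² + (z₂-z₁)²]
  = √[2² + (-7)² + (-3)²]
  = √[4 + 49 + 9]
  = √62
  ≈ 7.874

7.874


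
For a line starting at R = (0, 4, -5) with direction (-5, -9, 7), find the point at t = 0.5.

P(t) = R + t·d
  = (0 + (-5)·0.5, 4 + (-9)·0.5, -5 + 7·0.5)
  = (0 - 2.5, 4 - 4.5, -5 + 3.5)
  = (-2.5, -0.5, -1.5)

(-2.5, -0.5, -1.5)


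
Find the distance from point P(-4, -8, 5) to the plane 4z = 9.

distance = |a·x₀ + b·y₀ + c·z₀ - d| / √(a² + b² + c²)
  = |0·(-4) + 0·(-8) + 4·5 - 9| / √(0² + 0² + 4²)
  = |0 + 0 + 20 - 9| / √(0 + 0 + 16)
  = |11| / √16
  = 11 / 4
  ≈ 2.75

2.75


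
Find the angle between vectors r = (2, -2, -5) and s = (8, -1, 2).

r·s = 2·8 + (-2)·(-1) + (-5)·2 = 16 + 2 - 10 = 8
|r| = √(2² + (-2)² + (-5)²) = √33 ≈ 5.745
|s| = √(8² + (-1)² + 2²) = √69 ≈ 8.307
cos θ = (r·s)/(|r||s|) = 8/(5.745·8.307) ≈ 0.1677
θ = arccos(0.1677) ≈ 80.35°

80.35°


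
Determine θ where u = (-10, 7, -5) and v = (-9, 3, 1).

u·v = (-10)·(-9) + 7·3 + (-5)·1 = 90 + 21 - 5 = 106
|u| = √((-10)² + 7² + (-5)²) = √174 ≈ 13.19
|v| = √((-9)² + 3² + 1²) = √91 ≈ 9.539
cos θ = (u·v)/(|u||v|) = 106/(13.19·9.539) ≈ 0.8424
θ = arccos(0.8424) ≈ 32.61°

32.61°


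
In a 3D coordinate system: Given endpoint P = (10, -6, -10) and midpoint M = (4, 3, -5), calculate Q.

Q = 2M - P
  = (2·4 - 10, 2·3 - (-6), 2·(-5) - (-10))
  = (8 - 10, 6 + 6, -10 + 10)
  = (-2, 12, 0)

(-2, 12, 0)


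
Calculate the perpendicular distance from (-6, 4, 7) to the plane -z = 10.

distance = |a·x₀ + b·y₀ + c·z₀ - d| / √(a² + b² + c²)
  = |0·(-6) + 0·4 + (-1)·7 - 10| / √(0² + 0² + (-1)²)
  = |0 + 0 - 7 - 10| / √(0 + 0 + 1)
  = |-17| / √1
  = 17 / 1
  ≈ 17

17


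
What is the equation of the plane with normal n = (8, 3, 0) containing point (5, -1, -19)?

The plane through P with normal n = (a, b, c) satisfies n·(r - P) = 0,
i.e. ax + by + cz = a·x₀ + b·y₀ + c·z₀.
d = 8·5 + 3·(-1) + 0·(-19)
  = 40 - 3 + 0
  = 37
Equation: 8x + 3y = 37

8x + 3y = 37


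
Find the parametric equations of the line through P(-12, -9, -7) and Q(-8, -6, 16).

Direction vector d = Q - P = (-8 + 12, -6 + 9, 16 + 7) = (4, 3, 23)
Parametric form r = P + t·d:
x = -12 + 4t, y = -9 + 3t, z = -7 + 23t

x = -12 + 4t, y = -9 + 3t, z = -7 + 23t


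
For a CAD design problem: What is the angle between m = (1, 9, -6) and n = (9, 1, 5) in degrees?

m·n = 1·9 + 9·1 + (-6)·5 = 9 + 9 - 30 = -12
|m| = √(1² + 9² + (-6)²) = √118 ≈ 10.86
|n| = √(9² + 1² + 5²) = √107 ≈ 10.34
cos θ = (m·n)/(|m||n|) = -12/(10.86·10.34) ≈ -0.1068
θ = arccos(-0.1068) ≈ 96.13°

96.13°


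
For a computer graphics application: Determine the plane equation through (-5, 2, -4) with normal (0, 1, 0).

The plane through P with normal n = (a, b, c) satisfies n·(r - P) = 0,
i.e. ax + by + cz = a·x₀ + b·y₀ + c·z₀.
d = 0·(-5) + 1·2 + 0·(-4)
  = 0 + 2 + 0
  = 2
Equation: y = 2

y = 2


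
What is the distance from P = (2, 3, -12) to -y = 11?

distance = |a·x₀ + b·y₀ + c·z₀ - d| / √(a² + b² + c²)
  = |0·2 + (-1)·3 + 0·(-12) - 11| / √(0² + (-1)² + 0²)
  = |0 - 3 + 0 - 11| / √(0 + 1 + 0)
  = |-14| / √1
  = 14 / 1
  ≈ 14

14


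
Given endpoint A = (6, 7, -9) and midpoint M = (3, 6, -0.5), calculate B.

B = 2M - A
  = (2·3 - 6, 2·6 - 7, 2·(-0.5) - (-9))
  = (6 - 6, 12 - 7, -1 + 9)
  = (0, 5, 8)

(0, 5, 8)


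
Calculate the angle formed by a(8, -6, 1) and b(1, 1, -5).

a·b = 8·1 + (-6)·1 + 1·(-5) = 8 - 6 - 5 = -3
|a| = √(8² + (-6)² + 1²) = √101 ≈ 10.05
|b| = √(1² + 1² + (-5)²) = √27 ≈ 5.196
cos θ = (a·b)/(|a||b|) = -3/(10.05·5.196) ≈ -0.05745
θ = arccos(-0.05745) ≈ 93.29°

93.29°


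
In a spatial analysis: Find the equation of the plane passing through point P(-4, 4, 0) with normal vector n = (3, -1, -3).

The plane through P with normal n = (a, b, c) satisfies n·(r - P) = 0,
i.e. ax + by + cz = a·x₀ + b·y₀ + c·z₀.
d = 3·(-4) + (-1)·4 + (-3)·0
  = -12 - 4 + 0
  = -16
Equation: 3x - y - 3z = -16

3x - y - 3z = -16


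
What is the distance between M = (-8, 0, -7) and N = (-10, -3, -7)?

d = √[(x₂-x₁)² + (y₂-y₁)² + (z₂-z₁)²]
  = √[(-2)² + (-3)² + 0²]
  = √[4 + 9 + 0]
  = √13
  ≈ 3.606

3.606


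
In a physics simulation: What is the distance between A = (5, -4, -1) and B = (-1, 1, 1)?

d = √[(x₂-x₁)² + (y₂-y₁)² + (z₂-z₁)²]
  = √[(-6)² + 5² + 2²]
  = √[36 + 25 + 4]
  = √65
  ≈ 8.062

8.062


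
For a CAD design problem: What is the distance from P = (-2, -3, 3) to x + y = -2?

distance = |a·x₀ + b·y₀ + c·z₀ - d| / √(a² + b² + c²)
  = |1·(-2) + 1·(-3) + 0·3 - (-2)| / √(1² + 1² + 0²)
  = |-2 - 3 + 0 + 2| / √(1 + 1 + 0)
  = |-3| / √2
  = 3 / 1.414
  ≈ 2.121

2.121


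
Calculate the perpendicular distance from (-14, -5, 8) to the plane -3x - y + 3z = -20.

distance = |a·x₀ + b·y₀ + c·z₀ - d| / √(a² + b² + c²)
  = |(-3)·(-14) + (-1)·(-5) + 3·8 - (-20)| / √((-3)² + (-1)² + 3²)
  = |42 + 5 + 24 + 20| / √(9 + 1 + 9)
  = |91| / √19
  = 91 / 4.359
  ≈ 20.88

20.88


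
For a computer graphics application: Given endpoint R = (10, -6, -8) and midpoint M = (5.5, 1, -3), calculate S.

S = 2M - R
  = (2·5.5 - 10, 2·1 - (-6), 2·(-3) - (-8))
  = (11 - 10, 2 + 6, -6 + 8)
  = (1, 8, 2)

(1, 8, 2)


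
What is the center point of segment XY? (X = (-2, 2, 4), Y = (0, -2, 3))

M = ((x₁+x₂)/2, (y₁+y₂)/2, (z₁+z₂)/2)
  = ((-2 + 0)/2, (2 - 2)/2, (4 + 3)/2)
  = (-2/2, 0/2, 7/2)
  = (-1, 0, 3.5)

(-1, 0, 3.5)


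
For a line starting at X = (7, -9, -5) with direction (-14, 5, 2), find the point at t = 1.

P(t) = X + t·d
  = (7 + (-14)·1, -9 + 5·1, -5 + 2·1)
  = (7 - 14, -9 + 5, -5 + 2)
  = (-7, -4, -3)

(-7, -4, -3)


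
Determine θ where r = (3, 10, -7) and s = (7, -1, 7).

r·s = 3·7 + 10·(-1) + (-7)·7 = 21 - 10 - 49 = -38
|r| = √(3² + 10² + (-7)²) = √158 ≈ 12.57
|s| = √(7² + (-1)² + 7²) = √99 ≈ 9.95
cos θ = (r·s)/(|r||s|) = -38/(12.57·9.95) ≈ -0.3038
θ = arccos(-0.3038) ≈ 107.7°

107.7°


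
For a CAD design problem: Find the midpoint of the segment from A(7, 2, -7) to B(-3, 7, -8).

M = ((x₁+x₂)/2, (y₁+y₂)/2, (z₁+z₂)/2)
  = ((7 - 3)/2, (2 + 7)/2, (-7 - 8)/2)
  = (4/2, 9/2, -15/2)
  = (2, 4.5, -7.5)

(2, 4.5, -7.5)


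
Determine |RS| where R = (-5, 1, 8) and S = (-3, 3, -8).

d = √[(x₂-x₁)² + (y₂-y₁)² + (z₂-z₁)²]
  = √[2² + 2² + (-16)²]
  = √[4 + 4 + 256]
  = √264
  ≈ 16.25

16.25


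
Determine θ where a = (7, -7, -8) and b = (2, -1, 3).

a·b = 7·2 + (-7)·(-1) + (-8)·3 = 14 + 7 - 24 = -3
|a| = √(7² + (-7)² + (-8)²) = √162 ≈ 12.73
|b| = √(2² + (-1)² + 3²) = √14 ≈ 3.742
cos θ = (a·b)/(|a||b|) = -3/(12.73·3.742) ≈ -0.06299
θ = arccos(-0.06299) ≈ 93.61°

93.61°


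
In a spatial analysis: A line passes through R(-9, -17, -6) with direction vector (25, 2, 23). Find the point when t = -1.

P(t) = R + t·d
  = (-9 + 25·(-1), -17 + 2·(-1), -6 + 23·(-1))
  = (-9 - 25, -17 - 2, -6 - 23)
  = (-34, -19, -29)

(-34, -19, -29)


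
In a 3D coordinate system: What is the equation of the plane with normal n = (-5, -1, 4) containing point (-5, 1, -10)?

The plane through P with normal n = (a, b, c) satisfies n·(r - P) = 0,
i.e. ax + by + cz = a·x₀ + b·y₀ + c·z₀.
d = (-5)·(-5) + (-1)·1 + 4·(-10)
  = 25 - 1 - 40
  = -16
Equation: -5x - y + 4z = -16

-5x - y + 4z = -16


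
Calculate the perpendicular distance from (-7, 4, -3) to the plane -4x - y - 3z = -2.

distance = |a·x₀ + b·y₀ + c·z₀ - d| / √(a² + b² + c²)
  = |(-4)·(-7) + (-1)·4 + (-3)·(-3) - (-2)| / √((-4)² + (-1)² + (-3)²)
  = |28 - 4 + 9 + 2| / √(16 + 1 + 9)
  = |35| / √26
  = 35 / 5.099
  ≈ 6.864

6.864


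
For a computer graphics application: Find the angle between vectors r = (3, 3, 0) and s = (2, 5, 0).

r·s = 3·2 + 3·5 + 0·0 = 6 + 15 + 0 = 21
|r| = √(3² + 3² + 0²) = √18 ≈ 4.243
|s| = √(2² + 5² + 0²) = √29 ≈ 5.385
cos θ = (r·s)/(|r||s|) = 21/(4.243·5.385) ≈ 0.9191
θ = arccos(0.9191) ≈ 23.2°

23.2°


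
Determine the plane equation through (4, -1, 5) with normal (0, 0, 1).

The plane through P with normal n = (a, b, c) satisfies n·(r - P) = 0,
i.e. ax + by + cz = a·x₀ + b·y₀ + c·z₀.
d = 0·4 + 0·(-1) + 1·5
  = 0 + 0 + 5
  = 5
Equation: z = 5

z = 5


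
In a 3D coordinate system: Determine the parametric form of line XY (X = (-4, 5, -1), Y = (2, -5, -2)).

Direction vector d = Y - X = (2 + 4, -5 - 5, -2 + 1) = (6, -10, -1)
Parametric form r = X + t·d:
x = -4 + 6t, y = 5 - 10t, z = -1 - t

x = -4 + 6t, y = 5 - 10t, z = -1 - t


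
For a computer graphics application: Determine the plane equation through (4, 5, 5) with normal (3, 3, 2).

The plane through P with normal n = (a, b, c) satisfies n·(r - P) = 0,
i.e. ax + by + cz = a·x₀ + b·y₀ + c·z₀.
d = 3·4 + 3·5 + 2·5
  = 12 + 15 + 10
  = 37
Equation: 3x + 3y + 2z = 37

3x + 3y + 2z = 37


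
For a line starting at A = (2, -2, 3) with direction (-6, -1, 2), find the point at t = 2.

P(t) = A + t·d
  = (2 + (-6)·2, -2 + (-1)·2, 3 + 2·2)
  = (2 - 12, -2 - 2, 3 + 4)
  = (-10, -4, 7)

(-10, -4, 7)


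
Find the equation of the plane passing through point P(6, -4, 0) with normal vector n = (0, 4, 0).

The plane through P with normal n = (a, b, c) satisfies n·(r - P) = 0,
i.e. ax + by + cz = a·x₀ + b·y₀ + c·z₀.
d = 0·6 + 4·(-4) + 0·0
  = 0 - 16 + 0
  = -16
Equation: 4y = -16

4y = -16


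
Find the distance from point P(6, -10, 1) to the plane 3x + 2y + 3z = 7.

distance = |a·x₀ + b·y₀ + c·z₀ - d| / √(a² + b² + c²)
  = |3·6 + 2·(-10) + 3·1 - 7| / √(3² + 2² + 3²)
  = |18 - 20 + 3 - 7| / √(9 + 4 + 9)
  = |-6| / √22
  = 6 / 4.69
  ≈ 1.279

1.279


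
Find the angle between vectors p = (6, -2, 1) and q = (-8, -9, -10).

p·q = 6·(-8) + (-2)·(-9) + 1·(-10) = -48 + 18 - 10 = -40
|p| = √(6² + (-2)² + 1²) = √41 ≈ 6.403
|q| = √((-8)² + (-9)² + (-10)²) = √245 ≈ 15.65
cos θ = (p·q)/(|p||q|) = -40/(6.403·15.65) ≈ -0.3991
θ = arccos(-0.3991) ≈ 113.5°

113.5°


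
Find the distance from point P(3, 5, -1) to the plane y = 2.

distance = |a·x₀ + b·y₀ + c·z₀ - d| / √(a² + b² + c²)
  = |0·3 + 1·5 + 0·(-1) - 2| / √(0² + 1² + 0²)
  = |0 + 5 + 0 - 2| / √(0 + 1 + 0)
  = |3| / √1
  = 3 / 1
  ≈ 3

3


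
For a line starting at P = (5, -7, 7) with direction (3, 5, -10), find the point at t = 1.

P(t) = P + t·d
  = (5 + 3·1, -7 + 5·1, 7 + (-10)·1)
  = (5 + 3, -7 + 5, 7 - 10)
  = (8, -2, -3)

(8, -2, -3)


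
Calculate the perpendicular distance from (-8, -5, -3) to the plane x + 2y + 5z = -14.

distance = |a·x₀ + b·y₀ + c·z₀ - d| / √(a² + b² + c²)
  = |1·(-8) + 2·(-5) + 5·(-3) - (-14)| / √(1² + 2² + 5²)
  = |-8 - 10 - 15 + 14| / √(1 + 4 + 25)
  = |-19| / √30
  = 19 / 5.477
  ≈ 3.469

3.469


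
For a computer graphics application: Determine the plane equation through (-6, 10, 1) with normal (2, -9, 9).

The plane through P with normal n = (a, b, c) satisfies n·(r - P) = 0,
i.e. ax + by + cz = a·x₀ + b·y₀ + c·z₀.
d = 2·(-6) + (-9)·10 + 9·1
  = -12 - 90 + 9
  = -93
Equation: 2x - 9y + 9z = -93

2x - 9y + 9z = -93


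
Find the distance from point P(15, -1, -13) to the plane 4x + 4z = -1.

distance = |a·x₀ + b·y₀ + c·z₀ - d| / √(a² + b² + c²)
  = |4·15 + 0·(-1) + 4·(-13) - (-1)| / √(4² + 0² + 4²)
  = |60 + 0 - 52 + 1| / √(16 + 0 + 16)
  = |9| / √32
  = 9 / 5.657
  ≈ 1.591

1.591


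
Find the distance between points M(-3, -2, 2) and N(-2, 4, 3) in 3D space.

d = √[(x₂-x₁)² + (y₂-y₁)² + (z₂-z₁)²]
  = √[1² + 6² + 1²]
  = √[1 + 36 + 1]
  = √38
  ≈ 6.164

6.164


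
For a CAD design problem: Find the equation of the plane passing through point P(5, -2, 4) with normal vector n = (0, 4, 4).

The plane through P with normal n = (a, b, c) satisfies n·(r - P) = 0,
i.e. ax + by + cz = a·x₀ + b·y₀ + c·z₀.
d = 0·5 + 4·(-2) + 4·4
  = 0 - 8 + 16
  = 8
Equation: 4y + 4z = 8

4y + 4z = 8


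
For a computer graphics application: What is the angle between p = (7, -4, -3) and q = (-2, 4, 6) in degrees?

p·q = 7·(-2) + (-4)·4 + (-3)·6 = -14 - 16 - 18 = -48
|p| = √(7² + (-4)² + (-3)²) = √74 ≈ 8.602
|q| = √((-2)² + 4² + 6²) = √56 ≈ 7.483
cos θ = (p·q)/(|p||q|) = -48/(8.602·7.483) ≈ -0.7456
θ = arccos(-0.7456) ≈ 138.2°

138.2°


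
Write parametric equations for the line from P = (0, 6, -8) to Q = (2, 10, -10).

Direction vector d = Q - P = (2 + 0, 10 - 6, -10 + 8) = (2, 4, -2)
Parametric form r = P + t·d:
x = 0 + 2t, y = 6 + 4t, z = -8 - 2t

x = 0 + 2t, y = 6 + 4t, z = -8 - 2t


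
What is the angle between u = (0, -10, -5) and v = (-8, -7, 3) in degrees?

u·v = 0·(-8) + (-10)·(-7) + (-5)·3 = 0 + 70 - 15 = 55
|u| = √(0² + (-10)² + (-5)²) = √125 ≈ 11.18
|v| = √((-8)² + (-7)² + 3²) = √122 ≈ 11.05
cos θ = (u·v)/(|u||v|) = 55/(11.18·11.05) ≈ 0.4454
θ = arccos(0.4454) ≈ 63.55°

63.55°


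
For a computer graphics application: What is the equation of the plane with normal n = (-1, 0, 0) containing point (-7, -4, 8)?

The plane through P with normal n = (a, b, c) satisfies n·(r - P) = 0,
i.e. ax + by + cz = a·x₀ + b·y₀ + c·z₀.
d = (-1)·(-7) + 0·(-4) + 0·8
  = 7 + 0 + 0
  = 7
Equation: -x = 7

-x = 7


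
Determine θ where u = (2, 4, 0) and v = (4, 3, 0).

u·v = 2·4 + 4·3 + 0·0 = 8 + 12 + 0 = 20
|u| = √(2² + 4² + 0²) = √20 ≈ 4.472
|v| = √(4² + 3² + 0²) = √25 ≈ 5
cos θ = (u·v)/(|u||v|) = 20/(4.472·5) ≈ 0.8944
θ = arccos(0.8944) ≈ 26.57°

26.57°


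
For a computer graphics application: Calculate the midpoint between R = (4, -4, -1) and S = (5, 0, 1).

M = ((x₁+x₂)/2, (y₁+y₂)/2, (z₁+z₂)/2)
  = ((4 + 5)/2, (-4 + 0)/2, (-1 + 1)/2)
  = (9/2, -4/2, 0/2)
  = (4.5, -2, 0)

(4.5, -2, 0)


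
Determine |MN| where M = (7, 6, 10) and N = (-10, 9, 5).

d = √[(x₂-x₁)² + (y₂-y₁)² + (z₂-z₁)²]
  = √[(-17)² + 3² + (-5)²]
  = √[289 + 9 + 25]
  = √323
  ≈ 17.97

17.97


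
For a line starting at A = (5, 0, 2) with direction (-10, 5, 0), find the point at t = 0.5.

P(t) = A + t·d
  = (5 + (-10)·0.5, 0 + 5·0.5, 2 + 0·0.5)
  = (5 - 5, 0 + 2.5, 2 + 0)
  = (0, 2.5, 2)

(0, 2.5, 2)


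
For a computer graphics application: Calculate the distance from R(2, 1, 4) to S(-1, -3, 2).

d = √[(x₂-x₁)² + (y₂-y₁)² + (z₂-z₁)²]
  = √[(-3)² + (-4)² + (-2)²]
  = √[9 + 16 + 4]
  = √29
  ≈ 5.385

5.385


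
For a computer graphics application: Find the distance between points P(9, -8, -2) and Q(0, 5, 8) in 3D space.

d = √[(x₂-x₁)² + (y₂-y₁)² + (z₂-z₁)²]
  = √[(-9)² + 13² + 10²]
  = √[81 + 169 + 100]
  = √350
  ≈ 18.71

18.71


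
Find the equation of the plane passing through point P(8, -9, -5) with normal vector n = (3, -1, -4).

The plane through P with normal n = (a, b, c) satisfies n·(r - P) = 0,
i.e. ax + by + cz = a·x₀ + b·y₀ + c·z₀.
d = 3·8 + (-1)·(-9) + (-4)·(-5)
  = 24 + 9 + 20
  = 53
Equation: 3x - y - 4z = 53

3x - y - 4z = 53


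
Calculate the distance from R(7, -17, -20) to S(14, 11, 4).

d = √[(x₂-x₁)² + (y₂-y₁)² + (z₂-z₁)²]
  = √[7² + 28² + 24²]
  = √[49 + 784 + 576]
  = √1409
  ≈ 37.54

37.54


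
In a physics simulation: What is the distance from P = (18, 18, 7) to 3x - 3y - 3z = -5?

distance = |a·x₀ + b·y₀ + c·z₀ - d| / √(a² + b² + c²)
  = |3·18 + (-3)·18 + (-3)·7 - (-5)| / √(3² + (-3)² + (-3)²)
  = |54 - 54 - 21 + 5| / √(9 + 9 + 9)
  = |-16| / √27
  = 16 / 5.196
  ≈ 3.079

3.079


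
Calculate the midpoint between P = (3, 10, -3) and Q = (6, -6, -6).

M = ((x₁+x₂)/2, (y₁+y₂)/2, (z₁+z₂)/2)
  = ((3 + 6)/2, (10 - 6)/2, (-3 - 6)/2)
  = (9/2, 4/2, -9/2)
  = (4.5, 2, -4.5)

(4.5, 2, -4.5)


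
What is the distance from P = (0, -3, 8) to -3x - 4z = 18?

distance = |a·x₀ + b·y₀ + c·z₀ - d| / √(a² + b² + c²)
  = |(-3)·0 + 0·(-3) + (-4)·8 - 18| / √((-3)² + 0² + (-4)²)
  = |0 + 0 - 32 - 18| / √(9 + 0 + 16)
  = |-50| / √25
  = 50 / 5
  ≈ 10

10


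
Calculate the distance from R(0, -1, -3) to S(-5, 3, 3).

d = √[(x₂-x₁)² + (y₂-y₁)² + (z₂-z₁)²]
  = √[(-5)² + 4² + 6²]
  = √[25 + 16 + 36]
  = √77
  ≈ 8.775

8.775


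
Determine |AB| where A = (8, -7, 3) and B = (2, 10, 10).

d = √[(x₂-x₁)² + (y₂-y₁)² + (z₂-z₁)²]
  = √[(-6)² + 17² + 7²]
  = √[36 + 289 + 49]
  = √374
  ≈ 19.34

19.34


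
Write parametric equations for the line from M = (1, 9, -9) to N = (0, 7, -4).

Direction vector d = N - M = (0 - 1, 7 - 9, -4 + 9) = (-1, -2, 5)
Parametric form r = M + t·d:
x = 1 - t, y = 9 - 2t, z = -9 + 5t

x = 1 - t, y = 9 - 2t, z = -9 + 5t


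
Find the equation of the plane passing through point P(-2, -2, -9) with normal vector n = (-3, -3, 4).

The plane through P with normal n = (a, b, c) satisfies n·(r - P) = 0,
i.e. ax + by + cz = a·x₀ + b·y₀ + c·z₀.
d = (-3)·(-2) + (-3)·(-2) + 4·(-9)
  = 6 + 6 - 36
  = -24
Equation: -3x - 3y + 4z = -24

-3x - 3y + 4z = -24


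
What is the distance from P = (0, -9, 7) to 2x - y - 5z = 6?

distance = |a·x₀ + b·y₀ + c·z₀ - d| / √(a² + b² + c²)
  = |2·0 + (-1)·(-9) + (-5)·7 - 6| / √(2² + (-1)² + (-5)²)
  = |0 + 9 - 35 - 6| / √(4 + 1 + 25)
  = |-32| / √30
  = 32 / 5.477
  ≈ 5.842

5.842


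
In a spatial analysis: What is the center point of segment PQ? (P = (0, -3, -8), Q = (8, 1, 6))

M = ((x₁+x₂)/2, (y₁+y₂)/2, (z₁+z₂)/2)
  = ((0 + 8)/2, (-3 + 1)/2, (-8 + 6)/2)
  = (8/2, -2/2, -2/2)
  = (4, -1, -1)

(4, -1, -1)


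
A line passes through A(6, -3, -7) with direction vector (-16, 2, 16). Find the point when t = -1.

P(t) = A + t·d
  = (6 + (-16)·(-1), -3 + 2·(-1), -7 + 16·(-1))
  = (6 + 16, -3 - 2, -7 - 16)
  = (22, -5, -23)

(22, -5, -23)


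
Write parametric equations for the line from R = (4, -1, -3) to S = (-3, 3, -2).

Direction vector d = S - R = (-3 - 4, 3 + 1, -2 + 3) = (-7, 4, 1)
Parametric form r = R + t·d:
x = 4 - 7t, y = -1 + 4t, z = -3 + t

x = 4 - 7t, y = -1 + 4t, z = -3 + t


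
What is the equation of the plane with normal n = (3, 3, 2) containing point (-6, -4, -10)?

The plane through P with normal n = (a, b, c) satisfies n·(r - P) = 0,
i.e. ax + by + cz = a·x₀ + b·y₀ + c·z₀.
d = 3·(-6) + 3·(-4) + 2·(-10)
  = -18 - 12 - 20
  = -50
Equation: 3x + 3y + 2z = -50

3x + 3y + 2z = -50


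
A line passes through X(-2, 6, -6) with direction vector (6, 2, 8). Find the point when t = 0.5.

P(t) = X + t·d
  = (-2 + 6·0.5, 6 + 2·0.5, -6 + 8·0.5)
  = (-2 + 3, 6 + 1, -6 + 4)
  = (1, 7, -2)

(1, 7, -2)


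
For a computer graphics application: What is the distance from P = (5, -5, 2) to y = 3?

distance = |a·x₀ + b·y₀ + c·z₀ - d| / √(a² + b² + c²)
  = |0·5 + 1·(-5) + 0·2 - 3| / √(0² + 1² + 0²)
  = |0 - 5 + 0 - 3| / √(0 + 1 + 0)
  = |-8| / √1
  = 8 / 1
  ≈ 8

8


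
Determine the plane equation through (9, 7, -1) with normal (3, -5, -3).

The plane through P with normal n = (a, b, c) satisfies n·(r - P) = 0,
i.e. ax + by + cz = a·x₀ + b·y₀ + c·z₀.
d = 3·9 + (-5)·7 + (-3)·(-1)
  = 27 - 35 + 3
  = -5
Equation: 3x - 5y - 3z = -5

3x - 5y - 3z = -5


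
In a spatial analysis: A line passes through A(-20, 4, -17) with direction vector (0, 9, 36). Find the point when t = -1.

P(t) = A + t·d
  = (-20 + 0·(-1), 4 + 9·(-1), -17 + 36·(-1))
  = (-20 + 0, 4 - 9, -17 - 36)
  = (-20, -5, -53)

(-20, -5, -53)


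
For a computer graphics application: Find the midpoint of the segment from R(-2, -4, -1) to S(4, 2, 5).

M = ((x₁+x₂)/2, (y₁+y₂)/2, (z₁+z₂)/2)
  = ((-2 + 4)/2, (-4 + 2)/2, (-1 + 5)/2)
  = (2/2, -2/2, 4/2)
  = (1, -1, 2)

(1, -1, 2)


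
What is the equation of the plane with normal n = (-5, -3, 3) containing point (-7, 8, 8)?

The plane through P with normal n = (a, b, c) satisfies n·(r - P) = 0,
i.e. ax + by + cz = a·x₀ + b·y₀ + c·z₀.
d = (-5)·(-7) + (-3)·8 + 3·8
  = 35 - 24 + 24
  = 35
Equation: -5x - 3y + 3z = 35

-5x - 3y + 3z = 35


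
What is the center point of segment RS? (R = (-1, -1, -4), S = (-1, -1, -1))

M = ((x₁+x₂)/2, (y₁+y₂)/2, (z₁+z₂)/2)
  = ((-1 - 1)/2, (-1 - 1)/2, (-4 - 1)/2)
  = (-2/2, -2/2, -5/2)
  = (-1, -1, -2.5)

(-1, -1, -2.5)


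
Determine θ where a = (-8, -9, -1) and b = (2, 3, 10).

a·b = (-8)·2 + (-9)·3 + (-1)·10 = -16 - 27 - 10 = -53
|a| = √((-8)² + (-9)² + (-1)²) = √146 ≈ 12.08
|b| = √(2² + 3² + 10²) = √113 ≈ 10.63
cos θ = (a·b)/(|a||b|) = -53/(12.08·10.63) ≈ -0.4126
θ = arccos(-0.4126) ≈ 114.4°

114.4°


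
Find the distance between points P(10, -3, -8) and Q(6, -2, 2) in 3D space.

d = √[(x₂-x₁)² + (y₂-y₁)² + (z₂-z₁)²]
  = √[(-4)² + 1² + 10²]
  = √[16 + 1 + 100]
  = √117
  ≈ 10.82

10.82


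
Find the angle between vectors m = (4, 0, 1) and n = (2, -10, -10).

m·n = 4·2 + 0·(-10) + 1·(-10) = 8 + 0 - 10 = -2
|m| = √(4² + 0² + 1²) = √17 ≈ 4.123
|n| = √(2² + (-10)² + (-10)²) = √204 ≈ 14.28
cos θ = (m·n)/(|m||n|) = -2/(4.123·14.28) ≈ -0.03396
θ = arccos(-0.03396) ≈ 91.95°

91.95°


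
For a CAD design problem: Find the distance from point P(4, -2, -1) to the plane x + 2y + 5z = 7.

distance = |a·x₀ + b·y₀ + c·z₀ - d| / √(a² + b² + c²)
  = |1·4 + 2·(-2) + 5·(-1) - 7| / √(1² + 2² + 5²)
  = |4 - 4 - 5 - 7| / √(1 + 4 + 25)
  = |-12| / √30
  = 12 / 5.477
  ≈ 2.191

2.191


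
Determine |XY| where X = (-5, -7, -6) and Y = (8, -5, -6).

d = √[(x₂-x₁)² + (y₂-y₁)² + (z₂-z₁)²]
  = √[13² + 2² + 0²]
  = √[169 + 4 + 0]
  = √173
  ≈ 13.15

13.15


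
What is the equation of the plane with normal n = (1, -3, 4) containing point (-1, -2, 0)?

The plane through P with normal n = (a, b, c) satisfies n·(r - P) = 0,
i.e. ax + by + cz = a·x₀ + b·y₀ + c·z₀.
d = 1·(-1) + (-3)·(-2) + 4·0
  = -1 + 6 + 0
  = 5
Equation: x - 3y + 4z = 5

x - 3y + 4z = 5


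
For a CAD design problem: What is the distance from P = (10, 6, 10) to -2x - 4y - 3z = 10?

distance = |a·x₀ + b·y₀ + c·z₀ - d| / √(a² + b² + c²)
  = |(-2)·10 + (-4)·6 + (-3)·10 - 10| / √((-2)² + (-4)² + (-3)²)
  = |-20 - 24 - 30 - 10| / √(4 + 16 + 9)
  = |-84| / √29
  = 84 / 5.385
  ≈ 15.6

15.6


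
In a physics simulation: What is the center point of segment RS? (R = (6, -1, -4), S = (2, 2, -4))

M = ((x₁+x₂)/2, (y₁+y₂)/2, (z₁+z₂)/2)
  = ((6 + 2)/2, (-1 + 2)/2, (-4 - 4)/2)
  = (8/2, 1/2, -8/2)
  = (4, 0.5, -4)

(4, 0.5, -4)


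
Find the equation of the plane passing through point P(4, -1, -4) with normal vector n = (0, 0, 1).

The plane through P with normal n = (a, b, c) satisfies n·(r - P) = 0,
i.e. ax + by + cz = a·x₀ + b·y₀ + c·z₀.
d = 0·4 + 0·(-1) + 1·(-4)
  = 0 + 0 - 4
  = -4
Equation: z = -4

z = -4


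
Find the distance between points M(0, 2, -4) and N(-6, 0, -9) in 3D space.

d = √[(x₂-x₁)² + (y₂-y₁)² + (z₂-z₁)²]
  = √[(-6)² + (-2)² + (-5)²]
  = √[36 + 4 + 25]
  = √65
  ≈ 8.062

8.062


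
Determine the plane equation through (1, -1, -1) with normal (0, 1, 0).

The plane through P with normal n = (a, b, c) satisfies n·(r - P) = 0,
i.e. ax + by + cz = a·x₀ + b·y₀ + c·z₀.
d = 0·1 + 1·(-1) + 0·(-1)
  = 0 - 1 + 0
  = -1
Equation: y = -1

y = -1


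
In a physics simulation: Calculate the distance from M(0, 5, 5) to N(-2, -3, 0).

d = √[(x₂-x₁)² + (y₂-y₁)² + (z₂-z₁)²]
  = √[(-2)² + (-8)² + (-5)²]
  = √[4 + 64 + 25]
  = √93
  ≈ 9.644

9.644


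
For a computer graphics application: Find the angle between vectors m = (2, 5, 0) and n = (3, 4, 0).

m·n = 2·3 + 5·4 + 0·0 = 6 + 20 + 0 = 26
|m| = √(2² + 5² + 0²) = √29 ≈ 5.385
|n| = √(3² + 4² + 0²) = √25 ≈ 5
cos θ = (m·n)/(|m||n|) = 26/(5.385·5) ≈ 0.9656
θ = arccos(0.9656) ≈ 15.07°

15.07°


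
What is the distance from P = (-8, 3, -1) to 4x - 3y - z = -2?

distance = |a·x₀ + b·y₀ + c·z₀ - d| / √(a² + b² + c²)
  = |4·(-8) + (-3)·3 + (-1)·(-1) - (-2)| / √(4² + (-3)² + (-1)²)
  = |-32 - 9 + 1 + 2| / √(16 + 9 + 1)
  = |-38| / √26
  = 38 / 5.099
  ≈ 7.452

7.452


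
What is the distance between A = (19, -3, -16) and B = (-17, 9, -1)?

d = √[(x₂-x₁)² + (y₂-y₁)² + (z₂-z₁)²]
  = √[(-36)² + 12² + 15²]
  = √[1296 + 144 + 225]
  = √1665
  ≈ 40.8

40.8


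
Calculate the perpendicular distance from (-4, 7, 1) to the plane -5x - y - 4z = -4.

distance = |a·x₀ + b·y₀ + c·z₀ - d| / √(a² + b² + c²)
  = |(-5)·(-4) + (-1)·7 + (-4)·1 - (-4)| / √((-5)² + (-1)² + (-4)²)
  = |20 - 7 - 4 + 4| / √(25 + 1 + 16)
  = |13| / √42
  = 13 / 6.481
  ≈ 2.006

2.006


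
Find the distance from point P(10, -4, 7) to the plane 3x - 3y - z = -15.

distance = |a·x₀ + b·y₀ + c·z₀ - d| / √(a² + b² + c²)
  = |3·10 + (-3)·(-4) + (-1)·7 - (-15)| / √(3² + (-3)² + (-1)²)
  = |30 + 12 - 7 + 15| / √(9 + 9 + 1)
  = |50| / √19
  = 50 / 4.359
  ≈ 11.47

11.47


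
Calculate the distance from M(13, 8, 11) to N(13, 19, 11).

d = √[(x₂-x₁)² + (y₂-y₁)² + (z₂-z₁)²]
  = √[0² + 11² + 0²]
  = √[0 + 121 + 0]
  = √121
  ≈ 11

11


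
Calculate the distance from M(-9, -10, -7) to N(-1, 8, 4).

d = √[(x₂-x₁)² + (y₂-y₁)² + (z₂-z₁)²]
  = √[8² + 18² + 11²]
  = √[64 + 324 + 121]
  = √509
  ≈ 22.56

22.56


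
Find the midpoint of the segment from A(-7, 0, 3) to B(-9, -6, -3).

M = ((x₁+x₂)/2, (y₁+y₂)/2, (z₁+z₂)/2)
  = ((-7 - 9)/2, (0 - 6)/2, (3 - 3)/2)
  = (-16/2, -6/2, 0/2)
  = (-8, -3, 0)

(-8, -3, 0)


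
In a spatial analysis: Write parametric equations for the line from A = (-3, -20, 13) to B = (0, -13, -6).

Direction vector d = B - A = (0 + 3, -13 + 20, -6 - 13) = (3, 7, -19)
Parametric form r = A + t·d:
x = -3 + 3t, y = -20 + 7t, z = 13 - 19t

x = -3 + 3t, y = -20 + 7t, z = 13 - 19t


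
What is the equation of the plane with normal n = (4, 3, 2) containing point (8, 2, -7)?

The plane through P with normal n = (a, b, c) satisfies n·(r - P) = 0,
i.e. ax + by + cz = a·x₀ + b·y₀ + c·z₀.
d = 4·8 + 3·2 + 2·(-7)
  = 32 + 6 - 14
  = 24
Equation: 4x + 3y + 2z = 24

4x + 3y + 2z = 24


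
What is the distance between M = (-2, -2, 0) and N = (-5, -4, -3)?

d = √[(x₂-x₁)² + (y₂-y₁)² + (z₂-z₁)²]
  = √[(-3)² + (-2)² + (-3)²]
  = √[9 + 4 + 9]
  = √22
  ≈ 4.69

4.69


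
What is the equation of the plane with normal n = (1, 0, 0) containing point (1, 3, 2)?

The plane through P with normal n = (a, b, c) satisfies n·(r - P) = 0,
i.e. ax + by + cz = a·x₀ + b·y₀ + c·z₀.
d = 1·1 + 0·3 + 0·2
  = 1 + 0 + 0
  = 1
Equation: x = 1

x = 1


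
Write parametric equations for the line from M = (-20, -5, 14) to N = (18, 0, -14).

Direction vector d = N - M = (18 + 20, 0 + 5, -14 - 14) = (38, 5, -28)
Parametric form r = M + t·d:
x = -20 + 38t, y = -5 + 5t, z = 14 - 28t

x = -20 + 38t, y = -5 + 5t, z = 14 - 28t
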